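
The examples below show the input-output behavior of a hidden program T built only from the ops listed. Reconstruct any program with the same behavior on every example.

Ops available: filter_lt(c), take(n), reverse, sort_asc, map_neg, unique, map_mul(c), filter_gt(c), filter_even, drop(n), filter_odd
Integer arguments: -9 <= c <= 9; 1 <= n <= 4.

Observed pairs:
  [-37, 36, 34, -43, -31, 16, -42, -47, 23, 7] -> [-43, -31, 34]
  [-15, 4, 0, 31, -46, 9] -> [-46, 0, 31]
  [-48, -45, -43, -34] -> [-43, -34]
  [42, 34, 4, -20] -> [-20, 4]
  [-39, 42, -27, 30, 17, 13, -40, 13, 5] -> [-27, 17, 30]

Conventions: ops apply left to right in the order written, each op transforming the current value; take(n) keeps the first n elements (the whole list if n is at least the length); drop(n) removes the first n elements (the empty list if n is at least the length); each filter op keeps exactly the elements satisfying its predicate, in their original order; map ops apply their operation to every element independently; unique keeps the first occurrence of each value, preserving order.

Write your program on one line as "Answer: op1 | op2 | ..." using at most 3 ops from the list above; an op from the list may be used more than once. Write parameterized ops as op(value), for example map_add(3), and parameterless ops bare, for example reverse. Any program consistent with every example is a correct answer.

drop(2) | take(3) | sort_asc

Check, running the answer program on each example:
  [-37, 36, 34, -43, -31, 16, -42, -47, 23, 7] -> [34, -43, -31, 16, -42, -47, 23, 7] -> [34, -43, -31] -> [-43, -31, 34]
  [-15, 4, 0, 31, -46, 9] -> [0, 31, -46, 9] -> [0, 31, -46] -> [-46, 0, 31]
  [-48, -45, -43, -34] -> [-43, -34] -> [-43, -34] -> [-43, -34]
  [42, 34, 4, -20] -> [4, -20] -> [4, -20] -> [-20, 4]
  [-39, 42, -27, 30, 17, 13, -40, 13, 5] -> [-27, 30, 17, 13, -40, 13, 5] -> [-27, 30, 17] -> [-27, 17, 30]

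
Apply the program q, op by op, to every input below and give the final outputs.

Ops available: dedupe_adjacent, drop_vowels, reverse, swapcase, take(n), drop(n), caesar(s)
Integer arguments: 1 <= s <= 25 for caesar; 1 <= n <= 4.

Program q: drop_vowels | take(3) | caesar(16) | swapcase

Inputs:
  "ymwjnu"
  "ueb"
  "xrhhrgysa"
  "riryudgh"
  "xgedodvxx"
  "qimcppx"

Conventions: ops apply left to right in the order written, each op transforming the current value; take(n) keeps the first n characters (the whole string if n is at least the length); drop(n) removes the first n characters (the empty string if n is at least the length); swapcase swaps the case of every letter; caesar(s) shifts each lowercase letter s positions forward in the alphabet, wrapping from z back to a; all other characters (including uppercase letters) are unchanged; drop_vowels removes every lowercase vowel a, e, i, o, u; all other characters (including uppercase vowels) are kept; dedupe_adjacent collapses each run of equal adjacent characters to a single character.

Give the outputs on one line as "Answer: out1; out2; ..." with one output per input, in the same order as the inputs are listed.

Execution, op by op:
  "ymwjnu" -> "ymwjn" -> "ymw" -> "ocm" -> "OCM"
  "ueb" -> "b" -> "b" -> "r" -> "R"
  "xrhhrgysa" -> "xrhhrgys" -> "xrh" -> "nhx" -> "NHX"
  "riryudgh" -> "rrydgh" -> "rry" -> "hho" -> "HHO"
  "xgedodvxx" -> "xgddvxx" -> "xgd" -> "nwt" -> "NWT"
  "qimcppx" -> "qmcppx" -> "qmc" -> "gcs" -> "GCS"

"OCM"; "R"; "NHX"; "HHO"; "NWT"; "GCS"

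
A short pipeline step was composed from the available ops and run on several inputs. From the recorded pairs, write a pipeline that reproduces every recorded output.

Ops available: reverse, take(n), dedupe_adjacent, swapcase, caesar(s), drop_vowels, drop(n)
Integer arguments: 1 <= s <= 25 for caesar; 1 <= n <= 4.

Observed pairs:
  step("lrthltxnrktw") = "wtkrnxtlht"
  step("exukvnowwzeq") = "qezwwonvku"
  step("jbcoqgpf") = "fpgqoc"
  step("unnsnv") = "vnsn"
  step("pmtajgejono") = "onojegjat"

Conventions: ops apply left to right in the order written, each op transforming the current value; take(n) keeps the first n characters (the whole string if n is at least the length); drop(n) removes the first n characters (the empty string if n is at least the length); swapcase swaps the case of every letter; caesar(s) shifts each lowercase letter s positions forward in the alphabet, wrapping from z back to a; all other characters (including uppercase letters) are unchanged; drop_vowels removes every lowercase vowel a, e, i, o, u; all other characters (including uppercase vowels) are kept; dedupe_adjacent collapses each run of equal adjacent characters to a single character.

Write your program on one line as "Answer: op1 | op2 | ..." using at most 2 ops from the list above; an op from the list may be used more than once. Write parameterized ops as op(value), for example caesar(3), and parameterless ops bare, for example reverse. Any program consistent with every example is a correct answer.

drop(2) | reverse

Check, running the answer program on each example:
  "lrthltxnrktw" -> "thltxnrktw" -> "wtkrnxtlht"
  "exukvnowwzeq" -> "ukvnowwzeq" -> "qezwwonvku"
  "jbcoqgpf" -> "coqgpf" -> "fpgqoc"
  "unnsnv" -> "nsnv" -> "vnsn"
  "pmtajgejono" -> "tajgejono" -> "onojegjat"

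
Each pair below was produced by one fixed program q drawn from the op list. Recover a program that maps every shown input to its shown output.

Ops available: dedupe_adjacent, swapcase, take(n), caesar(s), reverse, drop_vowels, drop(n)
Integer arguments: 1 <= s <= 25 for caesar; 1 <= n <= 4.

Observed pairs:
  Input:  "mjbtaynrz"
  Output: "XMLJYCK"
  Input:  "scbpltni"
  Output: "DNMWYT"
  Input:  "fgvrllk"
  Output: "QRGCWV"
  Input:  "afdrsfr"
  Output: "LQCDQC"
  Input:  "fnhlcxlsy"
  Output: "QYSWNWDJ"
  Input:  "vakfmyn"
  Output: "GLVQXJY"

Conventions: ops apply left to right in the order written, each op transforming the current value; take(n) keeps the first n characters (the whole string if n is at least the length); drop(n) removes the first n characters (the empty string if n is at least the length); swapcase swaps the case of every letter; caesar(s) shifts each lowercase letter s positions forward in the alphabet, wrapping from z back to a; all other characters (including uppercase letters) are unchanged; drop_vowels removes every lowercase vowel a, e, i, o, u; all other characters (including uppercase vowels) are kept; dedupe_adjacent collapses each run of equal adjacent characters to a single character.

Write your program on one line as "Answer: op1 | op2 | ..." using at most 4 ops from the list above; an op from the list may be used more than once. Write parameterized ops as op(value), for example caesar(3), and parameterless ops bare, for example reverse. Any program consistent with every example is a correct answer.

caesar(11) | dedupe_adjacent | drop_vowels | swapcase

Check, running the answer program on each example:
  "mjbtaynrz" -> "xumeljyck" -> "xumeljyck" -> "xmljyck" -> "XMLJYCK"
  "scbpltni" -> "dnmaweyt" -> "dnmaweyt" -> "dnmwyt" -> "DNMWYT"
  "fgvrllk" -> "qrgcwwv" -> "qrgcwv" -> "qrgcwv" -> "QRGCWV"
  "afdrsfr" -> "lqocdqc" -> "lqocdqc" -> "lqcdqc" -> "LQCDQC"
  "fnhlcxlsy" -> "qyswniwdj" -> "qyswniwdj" -> "qyswnwdj" -> "QYSWNWDJ"
  "vakfmyn" -> "glvqxjy" -> "glvqxjy" -> "glvqxjy" -> "GLVQXJY"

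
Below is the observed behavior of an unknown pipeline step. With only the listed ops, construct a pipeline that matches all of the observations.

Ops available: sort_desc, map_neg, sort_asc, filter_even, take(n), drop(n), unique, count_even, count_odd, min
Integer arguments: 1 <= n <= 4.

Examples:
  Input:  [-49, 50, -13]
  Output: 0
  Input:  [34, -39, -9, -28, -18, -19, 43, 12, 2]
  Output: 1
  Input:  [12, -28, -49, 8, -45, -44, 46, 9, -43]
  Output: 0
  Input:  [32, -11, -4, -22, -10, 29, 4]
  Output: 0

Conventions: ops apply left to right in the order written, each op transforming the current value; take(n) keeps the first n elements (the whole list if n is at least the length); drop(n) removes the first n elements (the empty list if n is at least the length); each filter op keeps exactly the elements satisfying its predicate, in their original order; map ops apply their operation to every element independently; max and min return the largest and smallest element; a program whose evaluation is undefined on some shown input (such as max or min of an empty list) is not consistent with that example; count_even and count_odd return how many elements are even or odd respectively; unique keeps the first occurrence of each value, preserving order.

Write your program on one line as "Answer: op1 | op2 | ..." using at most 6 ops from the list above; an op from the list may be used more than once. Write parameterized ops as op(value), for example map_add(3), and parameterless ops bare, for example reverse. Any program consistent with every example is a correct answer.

map_neg | sort_asc | take(4) | take(1) | count_odd

Check, running the answer program on each example:
  [-49, 50, -13] -> [49, -50, 13] -> [-50, 13, 49] -> [-50, 13, 49] -> [-50] -> 0
  [34, -39, -9, -28, -18, -19, 43, 12, 2] -> [-34, 39, 9, 28, 18, 19, -43, -12, -2] -> [-43, -34, -12, -2, 9, 18, 19, 28, 39] -> [-43, -34, -12, -2] -> [-43] -> 1
  [12, -28, -49, 8, -45, -44, 46, 9, -43] -> [-12, 28, 49, -8, 45, 44, -46, -9, 43] -> [-46, -12, -9, -8, 28, 43, 44, 45, 49] -> [-46, -12, -9, -8] -> [-46] -> 0
  [32, -11, -4, -22, -10, 29, 4] -> [-32, 11, 4, 22, 10, -29, -4] -> [-32, -29, -4, 4, 10, 11, 22] -> [-32, -29, -4, 4] -> [-32] -> 0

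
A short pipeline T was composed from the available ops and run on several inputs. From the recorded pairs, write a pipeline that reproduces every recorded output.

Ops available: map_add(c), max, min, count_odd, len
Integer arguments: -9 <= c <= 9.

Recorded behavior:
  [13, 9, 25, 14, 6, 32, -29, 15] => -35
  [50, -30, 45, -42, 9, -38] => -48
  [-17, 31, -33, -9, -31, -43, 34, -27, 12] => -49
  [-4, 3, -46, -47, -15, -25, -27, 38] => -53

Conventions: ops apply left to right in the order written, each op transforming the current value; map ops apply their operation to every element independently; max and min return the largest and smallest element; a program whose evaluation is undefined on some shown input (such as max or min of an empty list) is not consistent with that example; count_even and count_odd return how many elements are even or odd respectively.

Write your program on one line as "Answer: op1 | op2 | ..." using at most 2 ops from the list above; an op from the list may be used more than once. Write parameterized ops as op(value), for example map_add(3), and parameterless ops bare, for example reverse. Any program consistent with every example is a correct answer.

map_add(-6) | min

Check, running the answer program on each example:
  [13, 9, 25, 14, 6, 32, -29, 15] -> [7, 3, 19, 8, 0, 26, -35, 9] -> -35
  [50, -30, 45, -42, 9, -38] -> [44, -36, 39, -48, 3, -44] -> -48
  [-17, 31, -33, -9, -31, -43, 34, -27, 12] -> [-23, 25, -39, -15, -37, -49, 28, -33, 6] -> -49
  [-4, 3, -46, -47, -15, -25, -27, 38] -> [-10, -3, -52, -53, -21, -31, -33, 32] -> -53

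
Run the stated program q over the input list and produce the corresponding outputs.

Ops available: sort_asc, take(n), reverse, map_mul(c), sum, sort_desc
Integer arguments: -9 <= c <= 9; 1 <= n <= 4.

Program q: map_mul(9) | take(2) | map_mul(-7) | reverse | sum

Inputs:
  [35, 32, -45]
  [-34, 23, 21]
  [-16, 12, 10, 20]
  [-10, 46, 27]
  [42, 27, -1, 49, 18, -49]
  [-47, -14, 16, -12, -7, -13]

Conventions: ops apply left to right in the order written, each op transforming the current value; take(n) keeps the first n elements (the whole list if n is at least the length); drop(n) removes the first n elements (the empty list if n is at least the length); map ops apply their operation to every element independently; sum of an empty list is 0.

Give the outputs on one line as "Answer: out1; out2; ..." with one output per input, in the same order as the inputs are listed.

-4221; 693; 252; -2268; -4347; 3843

Execution, op by op:
  [35, 32, -45] -> [315, 288, -405] -> [315, 288] -> [-2205, -2016] -> [-2016, -2205] -> -4221
  [-34, 23, 21] -> [-306, 207, 189] -> [-306, 207] -> [2142, -1449] -> [-1449, 2142] -> 693
  [-16, 12, 10, 20] -> [-144, 108, 90, 180] -> [-144, 108] -> [1008, -756] -> [-756, 1008] -> 252
  [-10, 46, 27] -> [-90, 414, 243] -> [-90, 414] -> [630, -2898] -> [-2898, 630] -> -2268
  [42, 27, -1, 49, 18, -49] -> [378, 243, -9, 441, 162, -441] -> [378, 243] -> [-2646, -1701] -> [-1701, -2646] -> -4347
  [-47, -14, 16, -12, -7, -13] -> [-423, -126, 144, -108, -63, -117] -> [-423, -126] -> [2961, 882] -> [882, 2961] -> 3843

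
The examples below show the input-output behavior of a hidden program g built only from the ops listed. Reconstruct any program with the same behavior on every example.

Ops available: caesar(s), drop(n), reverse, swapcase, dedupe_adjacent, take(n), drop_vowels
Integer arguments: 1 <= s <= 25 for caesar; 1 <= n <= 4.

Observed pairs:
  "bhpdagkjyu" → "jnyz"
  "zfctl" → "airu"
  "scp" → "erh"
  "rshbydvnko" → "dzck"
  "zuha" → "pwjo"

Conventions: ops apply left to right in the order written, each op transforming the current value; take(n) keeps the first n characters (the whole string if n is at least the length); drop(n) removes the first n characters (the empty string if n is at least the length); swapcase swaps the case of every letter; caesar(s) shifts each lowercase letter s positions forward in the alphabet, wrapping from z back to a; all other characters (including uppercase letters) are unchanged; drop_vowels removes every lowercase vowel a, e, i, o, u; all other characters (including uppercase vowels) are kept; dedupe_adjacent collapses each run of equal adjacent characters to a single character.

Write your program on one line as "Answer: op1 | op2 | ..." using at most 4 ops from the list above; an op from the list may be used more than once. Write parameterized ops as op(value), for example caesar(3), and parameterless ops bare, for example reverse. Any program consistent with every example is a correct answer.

reverse | take(4) | caesar(15)

Check, running the answer program on each example:
  "bhpdagkjyu" -> "uyjkgadphb" -> "uyjk" -> "jnyz"
  "zfctl" -> "ltcfz" -> "ltcf" -> "airu"
  "scp" -> "pcs" -> "pcs" -> "erh"
  "rshbydvnko" -> "oknvdybhsr" -> "oknv" -> "dzck"
  "zuha" -> "ahuz" -> "ahuz" -> "pwjo"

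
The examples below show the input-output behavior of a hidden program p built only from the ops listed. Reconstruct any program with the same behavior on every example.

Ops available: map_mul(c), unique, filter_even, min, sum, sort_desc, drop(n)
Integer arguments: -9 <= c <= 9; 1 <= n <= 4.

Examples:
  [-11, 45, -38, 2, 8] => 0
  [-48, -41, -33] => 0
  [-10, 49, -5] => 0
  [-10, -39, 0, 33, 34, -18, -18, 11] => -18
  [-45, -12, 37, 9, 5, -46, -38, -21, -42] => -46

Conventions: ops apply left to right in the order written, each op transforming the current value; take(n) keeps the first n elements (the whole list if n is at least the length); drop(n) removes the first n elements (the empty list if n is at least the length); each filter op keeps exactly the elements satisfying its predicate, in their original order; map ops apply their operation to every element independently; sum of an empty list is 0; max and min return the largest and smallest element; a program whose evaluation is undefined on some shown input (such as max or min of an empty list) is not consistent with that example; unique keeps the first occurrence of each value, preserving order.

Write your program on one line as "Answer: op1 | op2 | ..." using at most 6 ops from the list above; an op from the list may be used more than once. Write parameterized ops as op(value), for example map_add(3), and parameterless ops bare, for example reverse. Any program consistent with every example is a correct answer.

unique | sort_desc | filter_even | drop(3) | sum

Check, running the answer program on each example:
  [-11, 45, -38, 2, 8] -> [-11, 45, -38, 2, 8] -> [45, 8, 2, -11, -38] -> [8, 2, -38] -> [] -> 0
  [-48, -41, -33] -> [-48, -41, -33] -> [-33, -41, -48] -> [-48] -> [] -> 0
  [-10, 49, -5] -> [-10, 49, -5] -> [49, -5, -10] -> [-10] -> [] -> 0
  [-10, -39, 0, 33, 34, -18, -18, 11] -> [-10, -39, 0, 33, 34, -18, 11] -> [34, 33, 11, 0, -10, -18, -39] -> [34, 0, -10, -18] -> [-18] -> -18
  [-45, -12, 37, 9, 5, -46, -38, -21, -42] -> [-45, -12, 37, 9, 5, -46, -38, -21, -42] -> [37, 9, 5, -12, -21, -38, -42, -45, -46] -> [-12, -38, -42, -46] -> [-46] -> -46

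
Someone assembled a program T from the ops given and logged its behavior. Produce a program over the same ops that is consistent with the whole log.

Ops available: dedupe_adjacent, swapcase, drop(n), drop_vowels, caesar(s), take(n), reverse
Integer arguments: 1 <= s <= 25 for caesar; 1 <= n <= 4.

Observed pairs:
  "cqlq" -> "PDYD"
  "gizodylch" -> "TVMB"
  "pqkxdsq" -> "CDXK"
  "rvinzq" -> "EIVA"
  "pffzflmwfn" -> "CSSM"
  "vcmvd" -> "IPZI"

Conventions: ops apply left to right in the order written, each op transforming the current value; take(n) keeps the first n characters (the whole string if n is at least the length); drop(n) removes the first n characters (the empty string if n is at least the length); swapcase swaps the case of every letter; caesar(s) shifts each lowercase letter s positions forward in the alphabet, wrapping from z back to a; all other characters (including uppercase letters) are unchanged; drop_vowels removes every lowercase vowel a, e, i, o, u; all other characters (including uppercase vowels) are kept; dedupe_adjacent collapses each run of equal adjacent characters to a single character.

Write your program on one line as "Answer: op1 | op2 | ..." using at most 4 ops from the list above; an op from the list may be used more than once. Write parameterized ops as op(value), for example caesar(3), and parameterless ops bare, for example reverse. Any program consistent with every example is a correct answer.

take(4) | caesar(13) | swapcase

Check, running the answer program on each example:
  "cqlq" -> "cqlq" -> "pdyd" -> "PDYD"
  "gizodylch" -> "gizo" -> "tvmb" -> "TVMB"
  "pqkxdsq" -> "pqkx" -> "cdxk" -> "CDXK"
  "rvinzq" -> "rvin" -> "eiva" -> "EIVA"
  "pffzflmwfn" -> "pffz" -> "cssm" -> "CSSM"
  "vcmvd" -> "vcmv" -> "ipzi" -> "IPZI"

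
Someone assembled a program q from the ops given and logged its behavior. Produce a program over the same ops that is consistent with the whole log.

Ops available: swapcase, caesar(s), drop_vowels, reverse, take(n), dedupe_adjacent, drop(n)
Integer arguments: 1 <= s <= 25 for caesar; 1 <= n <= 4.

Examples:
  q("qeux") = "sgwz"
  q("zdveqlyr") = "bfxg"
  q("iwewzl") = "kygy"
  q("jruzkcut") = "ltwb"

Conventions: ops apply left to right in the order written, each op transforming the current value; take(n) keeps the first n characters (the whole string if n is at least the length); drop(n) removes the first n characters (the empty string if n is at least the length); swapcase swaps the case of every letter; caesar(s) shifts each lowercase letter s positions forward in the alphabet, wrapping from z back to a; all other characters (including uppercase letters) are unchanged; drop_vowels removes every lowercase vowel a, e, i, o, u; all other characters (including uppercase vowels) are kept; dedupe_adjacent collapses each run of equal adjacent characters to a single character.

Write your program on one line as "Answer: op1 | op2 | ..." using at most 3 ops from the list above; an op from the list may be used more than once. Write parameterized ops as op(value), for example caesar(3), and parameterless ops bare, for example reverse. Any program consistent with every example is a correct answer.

take(4) | caesar(25) | caesar(3)

Check, running the answer program on each example:
  "qeux" -> "qeux" -> "pdtw" -> "sgwz"
  "zdveqlyr" -> "zdve" -> "ycud" -> "bfxg"
  "iwewzl" -> "iwew" -> "hvdv" -> "kygy"
  "jruzkcut" -> "jruz" -> "iqty" -> "ltwb"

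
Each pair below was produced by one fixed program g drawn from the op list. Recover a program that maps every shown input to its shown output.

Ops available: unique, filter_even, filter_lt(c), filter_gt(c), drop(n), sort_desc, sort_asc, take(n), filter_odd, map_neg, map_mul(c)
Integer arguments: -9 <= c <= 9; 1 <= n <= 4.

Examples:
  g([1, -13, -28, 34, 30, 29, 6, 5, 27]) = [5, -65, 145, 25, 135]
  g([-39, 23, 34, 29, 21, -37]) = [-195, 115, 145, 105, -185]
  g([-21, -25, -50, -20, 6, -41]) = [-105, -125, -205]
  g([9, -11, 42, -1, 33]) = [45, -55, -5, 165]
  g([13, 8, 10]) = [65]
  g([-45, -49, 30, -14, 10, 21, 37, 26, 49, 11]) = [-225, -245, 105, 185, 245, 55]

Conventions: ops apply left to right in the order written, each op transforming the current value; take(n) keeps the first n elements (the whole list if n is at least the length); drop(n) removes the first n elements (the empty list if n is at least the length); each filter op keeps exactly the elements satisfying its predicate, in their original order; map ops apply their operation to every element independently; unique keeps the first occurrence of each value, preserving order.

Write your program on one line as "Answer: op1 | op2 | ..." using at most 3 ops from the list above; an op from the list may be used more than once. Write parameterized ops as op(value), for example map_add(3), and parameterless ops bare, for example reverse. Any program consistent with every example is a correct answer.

map_mul(-1) | map_mul(-5) | filter_odd

Check, running the answer program on each example:
  [1, -13, -28, 34, 30, 29, 6, 5, 27] -> [-1, 13, 28, -34, -30, -29, -6, -5, -27] -> [5, -65, -140, 170, 150, 145, 30, 25, 135] -> [5, -65, 145, 25, 135]
  [-39, 23, 34, 29, 21, -37] -> [39, -23, -34, -29, -21, 37] -> [-195, 115, 170, 145, 105, -185] -> [-195, 115, 145, 105, -185]
  [-21, -25, -50, -20, 6, -41] -> [21, 25, 50, 20, -6, 41] -> [-105, -125, -250, -100, 30, -205] -> [-105, -125, -205]
  [9, -11, 42, -1, 33] -> [-9, 11, -42, 1, -33] -> [45, -55, 210, -5, 165] -> [45, -55, -5, 165]
  [13, 8, 10] -> [-13, -8, -10] -> [65, 40, 50] -> [65]
  [-45, -49, 30, -14, 10, 21, 37, 26, 49, 11] -> [45, 49, -30, 14, -10, -21, -37, -26, -49, -11] -> [-225, -245, 150, -70, 50, 105, 185, 130, 245, 55] -> [-225, -245, 105, 185, 245, 55]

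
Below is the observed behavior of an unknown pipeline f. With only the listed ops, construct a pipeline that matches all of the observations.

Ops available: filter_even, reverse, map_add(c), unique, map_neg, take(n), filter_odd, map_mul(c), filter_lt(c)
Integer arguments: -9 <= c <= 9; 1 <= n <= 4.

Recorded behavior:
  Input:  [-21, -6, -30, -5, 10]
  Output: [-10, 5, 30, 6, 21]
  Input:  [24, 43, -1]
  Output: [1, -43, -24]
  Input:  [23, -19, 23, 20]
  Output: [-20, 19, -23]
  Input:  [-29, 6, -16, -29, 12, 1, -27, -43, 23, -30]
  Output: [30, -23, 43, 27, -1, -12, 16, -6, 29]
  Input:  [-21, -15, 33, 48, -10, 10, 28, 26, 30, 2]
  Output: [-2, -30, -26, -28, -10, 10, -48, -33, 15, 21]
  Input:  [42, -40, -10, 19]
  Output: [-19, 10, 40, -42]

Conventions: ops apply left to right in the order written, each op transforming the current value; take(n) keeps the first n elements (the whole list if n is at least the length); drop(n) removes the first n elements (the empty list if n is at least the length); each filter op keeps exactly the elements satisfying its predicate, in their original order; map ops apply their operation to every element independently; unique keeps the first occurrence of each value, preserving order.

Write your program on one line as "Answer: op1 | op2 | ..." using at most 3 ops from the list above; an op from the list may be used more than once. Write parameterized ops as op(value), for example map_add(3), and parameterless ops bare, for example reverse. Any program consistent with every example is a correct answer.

map_neg | unique | reverse

Check, running the answer program on each example:
  [-21, -6, -30, -5, 10] -> [21, 6, 30, 5, -10] -> [21, 6, 30, 5, -10] -> [-10, 5, 30, 6, 21]
  [24, 43, -1] -> [-24, -43, 1] -> [-24, -43, 1] -> [1, -43, -24]
  [23, -19, 23, 20] -> [-23, 19, -23, -20] -> [-23, 19, -20] -> [-20, 19, -23]
  [-29, 6, -16, -29, 12, 1, -27, -43, 23, -30] -> [29, -6, 16, 29, -12, -1, 27, 43, -23, 30] -> [29, -6, 16, -12, -1, 27, 43, -23, 30] -> [30, -23, 43, 27, -1, -12, 16, -6, 29]
  [-21, -15, 33, 48, -10, 10, 28, 26, 30, 2] -> [21, 15, -33, -48, 10, -10, -28, -26, -30, -2] -> [21, 15, -33, -48, 10, -10, -28, -26, -30, -2] -> [-2, -30, -26, -28, -10, 10, -48, -33, 15, 21]
  [42, -40, -10, 19] -> [-42, 40, 10, -19] -> [-42, 40, 10, -19] -> [-19, 10, 40, -42]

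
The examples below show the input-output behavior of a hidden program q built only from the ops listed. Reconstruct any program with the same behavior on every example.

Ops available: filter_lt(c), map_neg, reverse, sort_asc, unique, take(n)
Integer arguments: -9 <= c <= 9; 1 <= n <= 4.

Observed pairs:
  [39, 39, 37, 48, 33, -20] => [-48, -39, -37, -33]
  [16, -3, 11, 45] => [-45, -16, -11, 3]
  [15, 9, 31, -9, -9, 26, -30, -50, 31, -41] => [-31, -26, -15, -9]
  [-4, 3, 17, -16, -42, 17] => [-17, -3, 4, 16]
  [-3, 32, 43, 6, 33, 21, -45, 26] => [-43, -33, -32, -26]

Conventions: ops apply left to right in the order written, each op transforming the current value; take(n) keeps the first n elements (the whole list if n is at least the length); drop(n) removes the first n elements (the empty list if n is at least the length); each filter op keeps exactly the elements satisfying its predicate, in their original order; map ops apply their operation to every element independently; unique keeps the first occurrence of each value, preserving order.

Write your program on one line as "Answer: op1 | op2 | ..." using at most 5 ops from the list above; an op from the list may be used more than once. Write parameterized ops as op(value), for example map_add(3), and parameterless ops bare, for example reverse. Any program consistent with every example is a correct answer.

sort_asc | map_neg | sort_asc | unique | take(4)

Check, running the answer program on each example:
  [39, 39, 37, 48, 33, -20] -> [-20, 33, 37, 39, 39, 48] -> [20, -33, -37, -39, -39, -48] -> [-48, -39, -39, -37, -33, 20] -> [-48, -39, -37, -33, 20] -> [-48, -39, -37, -33]
  [16, -3, 11, 45] -> [-3, 11, 16, 45] -> [3, -11, -16, -45] -> [-45, -16, -11, 3] -> [-45, -16, -11, 3] -> [-45, -16, -11, 3]
  [15, 9, 31, -9, -9, 26, -30, -50, 31, -41] -> [-50, -41, -30, -9, -9, 9, 15, 26, 31, 31] -> [50, 41, 30, 9, 9, -9, -15, -26, -31, -31] -> [-31, -31, -26, -15, -9, 9, 9, 30, 41, 50] -> [-31, -26, -15, -9, 9, 30, 41, 50] -> [-31, -26, -15, -9]
  [-4, 3, 17, -16, -42, 17] -> [-42, -16, -4, 3, 17, 17] -> [42, 16, 4, -3, -17, -17] -> [-17, -17, -3, 4, 16, 42] -> [-17, -3, 4, 16, 42] -> [-17, -3, 4, 16]
  [-3, 32, 43, 6, 33, 21, -45, 26] -> [-45, -3, 6, 21, 26, 32, 33, 43] -> [45, 3, -6, -21, -26, -32, -33, -43] -> [-43, -33, -32, -26, -21, -6, 3, 45] -> [-43, -33, -32, -26, -21, -6, 3, 45] -> [-43, -33, -32, -26]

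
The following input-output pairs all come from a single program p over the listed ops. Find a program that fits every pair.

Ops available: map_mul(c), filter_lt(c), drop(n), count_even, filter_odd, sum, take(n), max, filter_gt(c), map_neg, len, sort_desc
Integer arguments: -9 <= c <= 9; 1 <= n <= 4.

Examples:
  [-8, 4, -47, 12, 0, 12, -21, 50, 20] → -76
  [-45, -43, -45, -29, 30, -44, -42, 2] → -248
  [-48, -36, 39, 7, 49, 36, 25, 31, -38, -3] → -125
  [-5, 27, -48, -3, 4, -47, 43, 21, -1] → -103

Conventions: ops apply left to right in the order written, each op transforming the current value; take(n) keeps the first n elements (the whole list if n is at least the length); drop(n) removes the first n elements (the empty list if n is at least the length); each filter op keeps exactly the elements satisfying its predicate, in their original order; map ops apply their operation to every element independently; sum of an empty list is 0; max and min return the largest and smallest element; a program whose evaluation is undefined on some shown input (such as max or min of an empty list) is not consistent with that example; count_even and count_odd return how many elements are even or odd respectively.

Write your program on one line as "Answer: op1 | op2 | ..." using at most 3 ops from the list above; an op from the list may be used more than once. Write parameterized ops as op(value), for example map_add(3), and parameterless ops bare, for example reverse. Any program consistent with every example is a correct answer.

filter_lt(-2) | sum

Check, running the answer program on each example:
  [-8, 4, -47, 12, 0, 12, -21, 50, 20] -> [-8, -47, -21] -> -76
  [-45, -43, -45, -29, 30, -44, -42, 2] -> [-45, -43, -45, -29, -44, -42] -> -248
  [-48, -36, 39, 7, 49, 36, 25, 31, -38, -3] -> [-48, -36, -38, -3] -> -125
  [-5, 27, -48, -3, 4, -47, 43, 21, -1] -> [-5, -48, -3, -47] -> -103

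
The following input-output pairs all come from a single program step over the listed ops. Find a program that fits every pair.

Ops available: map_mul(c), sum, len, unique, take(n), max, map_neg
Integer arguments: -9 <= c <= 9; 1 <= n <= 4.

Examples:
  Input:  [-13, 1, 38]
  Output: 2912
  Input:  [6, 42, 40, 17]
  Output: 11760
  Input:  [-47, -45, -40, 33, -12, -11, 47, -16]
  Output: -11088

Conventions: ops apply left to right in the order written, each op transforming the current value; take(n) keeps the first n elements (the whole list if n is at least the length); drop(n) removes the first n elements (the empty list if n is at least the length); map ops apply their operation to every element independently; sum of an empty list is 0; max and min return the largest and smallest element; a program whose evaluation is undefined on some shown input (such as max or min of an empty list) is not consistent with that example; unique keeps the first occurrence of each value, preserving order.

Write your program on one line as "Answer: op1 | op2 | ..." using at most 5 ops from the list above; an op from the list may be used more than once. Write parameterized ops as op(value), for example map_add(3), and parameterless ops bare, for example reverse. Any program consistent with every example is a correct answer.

map_mul(-7) | map_mul(2) | map_mul(-8) | take(4) | sum

Check, running the answer program on each example:
  [-13, 1, 38] -> [91, -7, -266] -> [182, -14, -532] -> [-1456, 112, 4256] -> [-1456, 112, 4256] -> 2912
  [6, 42, 40, 17] -> [-42, -294, -280, -119] -> [-84, -588, -560, -238] -> [672, 4704, 4480, 1904] -> [672, 4704, 4480, 1904] -> 11760
  [-47, -45, -40, 33, -12, -11, 47, -16] -> [329, 315, 280, -231, 84, 77, -329, 112] -> [658, 630, 560, -462, 168, 154, -658, 224] -> [-5264, -5040, -4480, 3696, -1344, -1232, 5264, -1792] -> [-5264, -5040, -4480, 3696] -> -11088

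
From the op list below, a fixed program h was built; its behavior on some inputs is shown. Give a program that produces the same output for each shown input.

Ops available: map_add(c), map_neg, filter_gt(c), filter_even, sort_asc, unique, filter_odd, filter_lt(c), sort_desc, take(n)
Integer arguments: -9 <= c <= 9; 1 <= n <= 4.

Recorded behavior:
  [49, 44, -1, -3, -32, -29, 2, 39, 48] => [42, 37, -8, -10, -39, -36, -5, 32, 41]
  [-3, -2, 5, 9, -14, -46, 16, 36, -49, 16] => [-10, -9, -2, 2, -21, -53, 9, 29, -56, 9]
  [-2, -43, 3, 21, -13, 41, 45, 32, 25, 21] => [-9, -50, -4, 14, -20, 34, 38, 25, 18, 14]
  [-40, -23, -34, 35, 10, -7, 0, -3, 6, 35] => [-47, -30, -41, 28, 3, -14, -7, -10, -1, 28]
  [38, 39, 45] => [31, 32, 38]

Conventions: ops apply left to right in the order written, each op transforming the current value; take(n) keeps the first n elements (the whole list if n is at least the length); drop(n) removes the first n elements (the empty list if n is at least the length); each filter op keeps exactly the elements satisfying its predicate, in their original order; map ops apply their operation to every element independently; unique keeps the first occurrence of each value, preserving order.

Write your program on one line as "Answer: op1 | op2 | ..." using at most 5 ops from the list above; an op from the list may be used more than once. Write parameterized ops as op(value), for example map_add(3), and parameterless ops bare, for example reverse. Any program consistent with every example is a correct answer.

map_add(1) | map_neg | map_add(8) | map_neg

Check, running the answer program on each example:
  [49, 44, -1, -3, -32, -29, 2, 39, 48] -> [50, 45, 0, -2, -31, -28, 3, 40, 49] -> [-50, -45, 0, 2, 31, 28, -3, -40, -49] -> [-42, -37, 8, 10, 39, 36, 5, -32, -41] -> [42, 37, -8, -10, -39, -36, -5, 32, 41]
  [-3, -2, 5, 9, -14, -46, 16, 36, -49, 16] -> [-2, -1, 6, 10, -13, -45, 17, 37, -48, 17] -> [2, 1, -6, -10, 13, 45, -17, -37, 48, -17] -> [10, 9, 2, -2, 21, 53, -9, -29, 56, -9] -> [-10, -9, -2, 2, -21, -53, 9, 29, -56, 9]
  [-2, -43, 3, 21, -13, 41, 45, 32, 25, 21] -> [-1, -42, 4, 22, -12, 42, 46, 33, 26, 22] -> [1, 42, -4, -22, 12, -42, -46, -33, -26, -22] -> [9, 50, 4, -14, 20, -34, -38, -25, -18, -14] -> [-9, -50, -4, 14, -20, 34, 38, 25, 18, 14]
  [-40, -23, -34, 35, 10, -7, 0, -3, 6, 35] -> [-39, -22, -33, 36, 11, -6, 1, -2, 7, 36] -> [39, 22, 33, -36, -11, 6, -1, 2, -7, -36] -> [47, 30, 41, -28, -3, 14, 7, 10, 1, -28] -> [-47, -30, -41, 28, 3, -14, -7, -10, -1, 28]
  [38, 39, 45] -> [39, 40, 46] -> [-39, -40, -46] -> [-31, -32, -38] -> [31, 32, 38]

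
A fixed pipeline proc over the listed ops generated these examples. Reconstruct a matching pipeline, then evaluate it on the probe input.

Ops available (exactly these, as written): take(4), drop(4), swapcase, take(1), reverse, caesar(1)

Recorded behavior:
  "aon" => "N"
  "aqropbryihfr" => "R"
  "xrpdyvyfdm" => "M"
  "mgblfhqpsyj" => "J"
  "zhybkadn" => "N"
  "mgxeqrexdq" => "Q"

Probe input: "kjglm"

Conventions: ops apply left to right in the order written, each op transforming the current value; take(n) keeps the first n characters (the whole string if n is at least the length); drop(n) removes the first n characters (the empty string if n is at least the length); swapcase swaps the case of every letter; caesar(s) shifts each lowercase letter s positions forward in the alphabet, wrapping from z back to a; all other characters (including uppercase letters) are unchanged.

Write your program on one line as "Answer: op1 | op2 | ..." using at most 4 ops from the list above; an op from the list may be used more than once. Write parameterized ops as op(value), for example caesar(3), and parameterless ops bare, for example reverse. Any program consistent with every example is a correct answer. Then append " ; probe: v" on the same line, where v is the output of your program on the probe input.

reverse | take(1) | swapcase ; probe: "M"

Check, running the answer program on each example:
  "aon" -> "noa" -> "n" -> "N"
  "aqropbryihfr" -> "rfhiyrbporqa" -> "r" -> "R"
  "xrpdyvyfdm" -> "mdfyvydprx" -> "m" -> "M"
  "mgblfhqpsyj" -> "jyspqhflbgm" -> "j" -> "J"
  "zhybkadn" -> "ndakbyhz" -> "n" -> "N"
  "mgxeqrexdq" -> "qdxerqexgm" -> "q" -> "Q"
  probe: "kjglm" -> "mlgjk" -> "m" -> "M"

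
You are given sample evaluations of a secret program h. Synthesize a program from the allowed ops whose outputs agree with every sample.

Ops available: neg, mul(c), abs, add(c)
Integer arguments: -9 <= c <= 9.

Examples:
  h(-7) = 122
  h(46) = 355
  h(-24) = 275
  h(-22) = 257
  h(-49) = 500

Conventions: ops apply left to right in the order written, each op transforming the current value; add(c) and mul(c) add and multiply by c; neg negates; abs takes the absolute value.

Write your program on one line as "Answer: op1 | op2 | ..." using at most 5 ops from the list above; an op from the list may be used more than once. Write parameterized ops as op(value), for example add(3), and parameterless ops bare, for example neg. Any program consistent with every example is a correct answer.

neg | add(7) | mul(-9) | add(4) | abs

Check, running the answer program on each example:
  -7 -> 7 -> 14 -> -126 -> -122 -> 122
  46 -> -46 -> -39 -> 351 -> 355 -> 355
  -24 -> 24 -> 31 -> -279 -> -275 -> 275
  -22 -> 22 -> 29 -> -261 -> -257 -> 257
  -49 -> 49 -> 56 -> -504 -> -500 -> 500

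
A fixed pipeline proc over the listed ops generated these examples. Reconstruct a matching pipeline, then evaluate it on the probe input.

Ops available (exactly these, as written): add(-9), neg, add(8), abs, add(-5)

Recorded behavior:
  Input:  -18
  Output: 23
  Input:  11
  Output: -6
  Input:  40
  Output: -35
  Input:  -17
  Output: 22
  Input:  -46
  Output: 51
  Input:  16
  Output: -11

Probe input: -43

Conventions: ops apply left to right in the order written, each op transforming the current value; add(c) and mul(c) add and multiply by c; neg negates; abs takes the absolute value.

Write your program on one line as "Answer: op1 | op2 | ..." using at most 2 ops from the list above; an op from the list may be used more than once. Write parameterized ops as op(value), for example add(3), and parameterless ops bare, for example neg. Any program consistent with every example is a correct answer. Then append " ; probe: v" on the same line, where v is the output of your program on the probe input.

add(-5) | neg ; probe: 48

Check, running the answer program on each example:
  -18 -> -23 -> 23
  11 -> 6 -> -6
  40 -> 35 -> -35
  -17 -> -22 -> 22
  -46 -> -51 -> 51
  16 -> 11 -> -11
  probe: -43 -> -48 -> 48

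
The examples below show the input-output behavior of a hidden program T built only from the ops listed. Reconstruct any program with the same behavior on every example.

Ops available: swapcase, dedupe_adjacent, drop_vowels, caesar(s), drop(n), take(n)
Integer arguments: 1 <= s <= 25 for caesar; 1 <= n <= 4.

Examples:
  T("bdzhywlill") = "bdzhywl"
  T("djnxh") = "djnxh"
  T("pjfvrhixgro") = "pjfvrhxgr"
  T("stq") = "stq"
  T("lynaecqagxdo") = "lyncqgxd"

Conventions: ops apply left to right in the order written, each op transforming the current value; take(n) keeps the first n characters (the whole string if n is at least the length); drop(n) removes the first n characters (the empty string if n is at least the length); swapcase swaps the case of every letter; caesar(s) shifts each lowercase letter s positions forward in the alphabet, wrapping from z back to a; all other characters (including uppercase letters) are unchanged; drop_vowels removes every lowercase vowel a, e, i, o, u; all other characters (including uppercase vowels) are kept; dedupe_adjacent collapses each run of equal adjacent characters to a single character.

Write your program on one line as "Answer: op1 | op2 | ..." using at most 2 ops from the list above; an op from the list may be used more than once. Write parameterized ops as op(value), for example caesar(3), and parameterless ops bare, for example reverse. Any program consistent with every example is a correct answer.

drop_vowels | dedupe_adjacent

Check, running the answer program on each example:
  "bdzhywlill" -> "bdzhywlll" -> "bdzhywl"
  "djnxh" -> "djnxh" -> "djnxh"
  "pjfvrhixgro" -> "pjfvrhxgr" -> "pjfvrhxgr"
  "stq" -> "stq" -> "stq"
  "lynaecqagxdo" -> "lyncqgxd" -> "lyncqgxd"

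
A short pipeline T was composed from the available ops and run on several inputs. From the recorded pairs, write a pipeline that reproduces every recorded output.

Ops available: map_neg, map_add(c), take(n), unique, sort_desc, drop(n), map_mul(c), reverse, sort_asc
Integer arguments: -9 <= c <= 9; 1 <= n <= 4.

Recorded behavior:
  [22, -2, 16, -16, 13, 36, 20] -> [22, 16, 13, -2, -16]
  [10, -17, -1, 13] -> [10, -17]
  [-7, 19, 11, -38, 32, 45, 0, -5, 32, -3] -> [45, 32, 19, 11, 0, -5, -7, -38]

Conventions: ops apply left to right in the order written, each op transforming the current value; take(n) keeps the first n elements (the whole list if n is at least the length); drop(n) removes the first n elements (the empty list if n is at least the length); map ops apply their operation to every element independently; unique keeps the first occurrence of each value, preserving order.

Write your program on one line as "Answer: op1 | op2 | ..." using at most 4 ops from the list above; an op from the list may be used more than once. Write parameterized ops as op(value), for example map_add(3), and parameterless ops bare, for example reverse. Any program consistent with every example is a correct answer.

reverse | drop(2) | sort_desc

Check, running the answer program on each example:
  [22, -2, 16, -16, 13, 36, 20] -> [20, 36, 13, -16, 16, -2, 22] -> [13, -16, 16, -2, 22] -> [22, 16, 13, -2, -16]
  [10, -17, -1, 13] -> [13, -1, -17, 10] -> [-17, 10] -> [10, -17]
  [-7, 19, 11, -38, 32, 45, 0, -5, 32, -3] -> [-3, 32, -5, 0, 45, 32, -38, 11, 19, -7] -> [-5, 0, 45, 32, -38, 11, 19, -7] -> [45, 32, 19, 11, 0, -5, -7, -38]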